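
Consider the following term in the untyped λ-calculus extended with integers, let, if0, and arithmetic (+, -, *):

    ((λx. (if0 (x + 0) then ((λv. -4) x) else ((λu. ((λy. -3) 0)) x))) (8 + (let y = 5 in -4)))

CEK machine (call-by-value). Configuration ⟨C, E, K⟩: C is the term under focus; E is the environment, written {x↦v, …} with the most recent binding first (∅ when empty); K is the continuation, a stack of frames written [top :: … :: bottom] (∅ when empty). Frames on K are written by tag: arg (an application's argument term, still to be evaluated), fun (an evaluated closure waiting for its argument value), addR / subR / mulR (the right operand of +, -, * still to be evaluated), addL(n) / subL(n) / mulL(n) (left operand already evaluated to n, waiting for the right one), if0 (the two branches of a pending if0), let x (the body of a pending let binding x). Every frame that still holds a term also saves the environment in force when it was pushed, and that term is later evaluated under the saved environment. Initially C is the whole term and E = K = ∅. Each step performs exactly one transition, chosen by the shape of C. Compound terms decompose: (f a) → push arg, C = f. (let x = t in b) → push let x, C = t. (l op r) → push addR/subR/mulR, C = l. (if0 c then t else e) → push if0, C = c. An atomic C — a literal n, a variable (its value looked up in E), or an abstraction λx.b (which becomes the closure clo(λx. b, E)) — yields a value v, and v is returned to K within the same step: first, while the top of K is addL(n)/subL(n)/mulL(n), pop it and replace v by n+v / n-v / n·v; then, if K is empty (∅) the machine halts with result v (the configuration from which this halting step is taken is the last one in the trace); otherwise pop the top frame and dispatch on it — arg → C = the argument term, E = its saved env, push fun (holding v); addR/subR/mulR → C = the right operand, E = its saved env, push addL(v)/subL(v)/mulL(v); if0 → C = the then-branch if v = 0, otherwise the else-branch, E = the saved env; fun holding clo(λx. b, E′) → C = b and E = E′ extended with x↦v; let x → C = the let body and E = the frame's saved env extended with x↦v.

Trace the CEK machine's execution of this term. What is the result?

t=0: ⟨C=((λx. (if0 (x + 0) then ((λv. -4) x) else ((λu. ((λy. -3) 0)) x))) (8 + (let y = 5 in -4))); E=∅; K=∅⟩
t=1: ⟨C=(λx. (if0 (x + 0) then ((λv. -4) x) else ((λu. ((λy. -3) 0)) x))); E=∅; K=[arg]⟩
t=2: ⟨C=(8 + (let y = 5 in -4)); E=∅; K=[fun]⟩
t=3: ⟨C=8; E=∅; K=[addR :: fun]⟩
t=4: ⟨C=(let y = 5 in -4); E=∅; K=[addL(8) :: fun]⟩
t=5: ⟨C=5; E=∅; K=[let y :: addL(8) :: fun]⟩
t=6: ⟨C=-4; E={y↦5}; K=[addL(8) :: fun]⟩
t=7: ⟨C=(if0 (x + 0) then ((λv. -4) x) else ((λu. ((λy. -3) 0)) x)); E={x↦4}; K=∅⟩
t=8: ⟨C=(x + 0); E={x↦4}; K=[if0]⟩
t=9: ⟨C=x; E={x↦4}; K=[addR :: if0]⟩
t=10: ⟨C=0; E={x↦4}; K=[addL(4) :: if0]⟩
t=11: ⟨C=((λu. ((λy. -3) 0)) x); E={x↦4}; K=∅⟩
t=12: ⟨C=(λu. ((λy. -3) 0)); E={x↦4}; K=[arg]⟩
t=13: ⟨C=x; E={x↦4}; K=[fun]⟩
t=14: ⟨C=((λy. -3) 0); E={u↦4, x↦4}; K=∅⟩
t=15: ⟨C=(λy. -3); E={u↦4, x↦4}; K=[arg]⟩
t=16: ⟨C=0; E={u↦4, x↦4}; K=[fun]⟩
t=17: ⟨C=-3; E={y↦0, u↦4, x↦4}; K=∅⟩
→ final value -3

Answer: -3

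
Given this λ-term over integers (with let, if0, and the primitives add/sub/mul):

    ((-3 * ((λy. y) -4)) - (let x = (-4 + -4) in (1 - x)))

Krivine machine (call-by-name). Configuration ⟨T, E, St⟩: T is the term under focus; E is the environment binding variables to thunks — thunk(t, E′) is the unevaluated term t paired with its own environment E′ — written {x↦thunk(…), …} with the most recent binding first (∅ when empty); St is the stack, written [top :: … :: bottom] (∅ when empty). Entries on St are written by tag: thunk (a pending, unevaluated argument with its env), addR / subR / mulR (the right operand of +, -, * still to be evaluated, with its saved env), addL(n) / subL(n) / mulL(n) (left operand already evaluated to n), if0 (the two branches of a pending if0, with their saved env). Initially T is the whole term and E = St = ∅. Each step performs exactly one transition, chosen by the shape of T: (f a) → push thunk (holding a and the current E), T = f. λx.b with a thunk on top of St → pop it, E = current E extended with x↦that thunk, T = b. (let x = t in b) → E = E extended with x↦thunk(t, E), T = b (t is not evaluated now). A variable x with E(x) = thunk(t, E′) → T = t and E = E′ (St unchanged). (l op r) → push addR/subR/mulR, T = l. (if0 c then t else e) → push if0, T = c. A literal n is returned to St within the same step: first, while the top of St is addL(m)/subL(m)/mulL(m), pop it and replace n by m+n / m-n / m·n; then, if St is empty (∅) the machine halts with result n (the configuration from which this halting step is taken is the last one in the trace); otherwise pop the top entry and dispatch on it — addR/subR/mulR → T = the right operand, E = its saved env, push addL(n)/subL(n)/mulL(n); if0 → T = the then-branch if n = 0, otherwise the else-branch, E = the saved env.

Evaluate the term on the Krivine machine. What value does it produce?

step 0: <T=((-3 * ((λy. y) -4)) - (let x = (-4 + -4) in (1 - x))), E=∅, St=∅>
step 1: <T=(-3 * ((λy. y) -4)), E=∅, St=[subR]>
step 2: <T=-3, E=∅, St=[mulR :: subR]>
step 3: <T=((λy. y) -4), E=∅, St=[mulL(-3) :: subR]>
step 4: <T=(λy. y), E=∅, St=[thunk :: mulL(-3) :: subR]>
step 5: <T=y, E={y↦thunk(-4, ∅)}, St=[mulL(-3) :: subR]>
step 6: <T=-4, E=∅, St=[mulL(-3) :: subR]>
step 7: <T=(let x = (-4 + -4) in (1 - x)), E=∅, St=[subL(12)]>
step 8: <T=(1 - x), E={x↦thunk((-4 + -4), ∅)}, St=[subL(12)]>
step 9: <T=1, E={x↦thunk((-4 + -4), ∅)}, St=[subR :: subL(12)]>
step 10: <T=x, E={x↦thunk((-4 + -4), ∅)}, St=[subL(1) :: subL(12)]>
step 11: <T=(-4 + -4), E=∅, St=[subL(1) :: subL(12)]>
step 12: <T=-4, E=∅, St=[addR :: subL(1) :: subL(12)]>
step 13: <T=-4, E=∅, St=[addL(-4) :: subL(1) :: subL(12)]>
→ final value 3

Answer: 3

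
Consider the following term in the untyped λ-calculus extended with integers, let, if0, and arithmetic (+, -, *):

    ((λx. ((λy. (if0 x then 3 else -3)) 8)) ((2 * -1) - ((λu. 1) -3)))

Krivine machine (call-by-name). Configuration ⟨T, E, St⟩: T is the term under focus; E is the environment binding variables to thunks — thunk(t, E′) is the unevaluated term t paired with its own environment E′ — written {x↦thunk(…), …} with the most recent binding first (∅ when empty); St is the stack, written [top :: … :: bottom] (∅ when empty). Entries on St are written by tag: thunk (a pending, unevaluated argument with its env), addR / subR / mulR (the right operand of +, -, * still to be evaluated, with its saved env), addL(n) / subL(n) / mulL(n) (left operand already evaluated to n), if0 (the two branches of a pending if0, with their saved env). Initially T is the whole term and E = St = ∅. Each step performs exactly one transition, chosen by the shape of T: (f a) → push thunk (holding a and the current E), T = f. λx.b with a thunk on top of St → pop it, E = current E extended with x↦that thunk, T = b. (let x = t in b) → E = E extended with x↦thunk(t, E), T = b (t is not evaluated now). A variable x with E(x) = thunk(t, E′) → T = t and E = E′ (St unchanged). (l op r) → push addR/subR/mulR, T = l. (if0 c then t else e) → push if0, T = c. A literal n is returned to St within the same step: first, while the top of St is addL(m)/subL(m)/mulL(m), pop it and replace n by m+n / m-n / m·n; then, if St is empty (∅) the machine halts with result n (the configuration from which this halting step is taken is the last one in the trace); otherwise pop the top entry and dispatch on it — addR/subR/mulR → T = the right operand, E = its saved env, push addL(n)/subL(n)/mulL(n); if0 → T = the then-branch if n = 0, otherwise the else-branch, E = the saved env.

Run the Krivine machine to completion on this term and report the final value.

Answer: -3

Machine steps:
step 0: [T=((λx. ((λy. (if0 x then 3 else -3)) 8)) ((2 * -1) - ((λu. 1) -3))) | E=∅ | St=∅]
step 1: [T=(λx. ((λy. (if0 x then 3 else -3)) 8)) | E=∅ | St=[thunk]]
step 2: [T=((λy. (if0 x then 3 else -3)) 8) | E={x↦thunk(((2 * -1) - ((λu. 1) -3)), ∅)} | St=∅]
step 3: [T=(λy. (if0 x then 3 else -3)) | E={x↦thunk(((2 * -1) - ((λu. 1) -3)), ∅)} | St=[thunk]]
step 4: [T=(if0 x then 3 else -3) | E={y↦thunk(8, {x↦thunk(((2 * -1) - ((λu. 1) -3)), ∅)}), x↦thunk(((2 * -1) - ((λu. 1) -3)), ∅)} | St=∅]
step 5: [T=x | E={y↦thunk(8, {x↦thunk(((2 * -1) - ((λu. 1) -3)), ∅)}), x↦thunk(((2 * -1) - ((λu. 1) -3)), ∅)} | St=[if0]]
step 6: [T=((2 * -1) - ((λu. 1) -3)) | E=∅ | St=[if0]]
step 7: [T=(2 * -1) | E=∅ | St=[subR :: if0]]
step 8: [T=2 | E=∅ | St=[mulR :: subR :: if0]]
step 9: [T=-1 | E=∅ | St=[mulL(2) :: subR :: if0]]
step 10: [T=((λu. 1) -3) | E=∅ | St=[subL(-2) :: if0]]
step 11: [T=(λu. 1) | E=∅ | St=[thunk :: subL(-2) :: if0]]
step 12: [T=1 | E={u↦thunk(-3, ∅)} | St=[subL(-2) :: if0]]
step 13: [T=-3 | E={y↦thunk(8, {x↦thunk(((2 * -1) - ((λu. 1) -3)), ∅)}), x↦thunk(((2 * -1) - ((λu. 1) -3)), ∅)} | St=∅]
→ final value -3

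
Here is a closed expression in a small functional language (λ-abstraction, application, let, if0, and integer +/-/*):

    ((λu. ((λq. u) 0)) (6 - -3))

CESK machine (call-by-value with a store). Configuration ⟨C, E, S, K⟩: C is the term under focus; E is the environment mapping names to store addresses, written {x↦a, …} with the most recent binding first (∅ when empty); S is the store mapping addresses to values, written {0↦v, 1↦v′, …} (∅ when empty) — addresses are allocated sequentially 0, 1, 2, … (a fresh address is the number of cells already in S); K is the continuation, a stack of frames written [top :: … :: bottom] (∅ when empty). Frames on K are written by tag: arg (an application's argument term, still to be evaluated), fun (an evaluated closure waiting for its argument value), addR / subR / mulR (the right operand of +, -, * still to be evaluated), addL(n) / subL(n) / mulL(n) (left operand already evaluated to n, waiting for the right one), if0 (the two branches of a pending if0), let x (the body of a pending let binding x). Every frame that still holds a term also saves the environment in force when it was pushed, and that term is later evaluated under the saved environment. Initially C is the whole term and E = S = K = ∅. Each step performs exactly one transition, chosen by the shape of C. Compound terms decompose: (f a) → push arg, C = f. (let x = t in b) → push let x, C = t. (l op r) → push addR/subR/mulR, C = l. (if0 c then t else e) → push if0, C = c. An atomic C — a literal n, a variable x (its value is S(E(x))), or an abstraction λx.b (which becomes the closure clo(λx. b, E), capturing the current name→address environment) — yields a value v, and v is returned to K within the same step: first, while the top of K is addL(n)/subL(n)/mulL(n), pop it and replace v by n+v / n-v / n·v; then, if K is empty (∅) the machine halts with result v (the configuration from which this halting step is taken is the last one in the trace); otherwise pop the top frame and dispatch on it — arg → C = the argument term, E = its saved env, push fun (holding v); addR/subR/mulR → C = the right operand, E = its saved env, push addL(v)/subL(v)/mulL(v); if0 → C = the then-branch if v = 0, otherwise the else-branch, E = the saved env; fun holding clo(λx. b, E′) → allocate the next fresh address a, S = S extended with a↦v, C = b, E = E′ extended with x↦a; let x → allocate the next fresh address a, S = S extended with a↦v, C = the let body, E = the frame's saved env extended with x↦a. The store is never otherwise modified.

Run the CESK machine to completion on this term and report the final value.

Answer: 9

Derivation:
step 0: <C=((λu. ((λq. u) 0)) (6 - -3)), E=∅, S=∅, K=∅>
step 1: <C=(λu. ((λq. u) 0)), E=∅, S=∅, K=[arg]>
step 2: <C=(6 - -3), E=∅, S=∅, K=[fun]>
step 3: <C=6, E=∅, S=∅, K=[subR :: fun]>
step 4: <C=-3, E=∅, S=∅, K=[subL(6) :: fun]>
step 5: <C=((λq. u) 0), E={u↦0}, S={0↦9}, K=∅>
step 6: <C=(λq. u), E={u↦0}, S={0↦9}, K=[arg]>
step 7: <C=0, E={u↦0}, S={0↦9}, K=[fun]>
step 8: <C=u, E={q↦1, u↦0}, S={0↦9, 1↦0}, K=∅>
→ final value 9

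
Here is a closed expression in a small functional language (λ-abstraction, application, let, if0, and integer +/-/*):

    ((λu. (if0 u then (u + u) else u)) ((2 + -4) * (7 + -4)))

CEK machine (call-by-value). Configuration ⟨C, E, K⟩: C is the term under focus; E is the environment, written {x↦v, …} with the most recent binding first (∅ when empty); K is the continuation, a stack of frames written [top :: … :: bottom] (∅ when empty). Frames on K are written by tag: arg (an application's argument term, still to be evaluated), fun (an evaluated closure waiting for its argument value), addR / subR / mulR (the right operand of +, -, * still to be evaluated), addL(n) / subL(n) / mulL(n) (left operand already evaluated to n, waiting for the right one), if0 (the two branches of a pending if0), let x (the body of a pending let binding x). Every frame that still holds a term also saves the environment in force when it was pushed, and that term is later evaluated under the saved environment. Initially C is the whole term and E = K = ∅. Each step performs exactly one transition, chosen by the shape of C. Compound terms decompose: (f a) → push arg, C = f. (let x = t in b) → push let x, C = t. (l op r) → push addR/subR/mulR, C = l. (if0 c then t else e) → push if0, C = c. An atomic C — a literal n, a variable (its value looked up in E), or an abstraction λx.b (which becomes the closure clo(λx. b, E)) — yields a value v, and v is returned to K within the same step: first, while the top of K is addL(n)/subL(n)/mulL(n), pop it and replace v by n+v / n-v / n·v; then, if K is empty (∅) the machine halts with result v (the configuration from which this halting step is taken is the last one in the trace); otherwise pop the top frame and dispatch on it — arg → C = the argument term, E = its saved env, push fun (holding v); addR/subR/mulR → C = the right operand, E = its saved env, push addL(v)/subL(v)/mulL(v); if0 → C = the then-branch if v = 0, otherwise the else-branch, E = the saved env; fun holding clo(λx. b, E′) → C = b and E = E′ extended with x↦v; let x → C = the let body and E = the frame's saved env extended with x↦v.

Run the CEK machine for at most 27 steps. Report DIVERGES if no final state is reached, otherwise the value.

0. ⟨C=((λu. (if0 u then (u + u) else u)) ((2 + -4) * (7 + -4))); E=∅; K=∅⟩
1. ⟨C=(λu. (if0 u then (u + u) else u)); E=∅; K=[arg]⟩
2. ⟨C=((2 + -4) * (7 + -4)); E=∅; K=[fun]⟩
3. ⟨C=(2 + -4); E=∅; K=[mulR :: fun]⟩
4. ⟨C=2; E=∅; K=[addR :: mulR :: fun]⟩
5. ⟨C=-4; E=∅; K=[addL(2) :: mulR :: fun]⟩
6. ⟨C=(7 + -4); E=∅; K=[mulL(-2) :: fun]⟩
7. ⟨C=7; E=∅; K=[addR :: mulL(-2) :: fun]⟩
8. ⟨C=-4; E=∅; K=[addL(7) :: mulL(-2) :: fun]⟩
9. ⟨C=(if0 u then (u + u) else u); E={u↦-6}; K=∅⟩
10. ⟨C=u; E={u↦-6}; K=[if0]⟩
11. ⟨C=u; E={u↦-6}; K=∅⟩
→ final value -6

Answer: -6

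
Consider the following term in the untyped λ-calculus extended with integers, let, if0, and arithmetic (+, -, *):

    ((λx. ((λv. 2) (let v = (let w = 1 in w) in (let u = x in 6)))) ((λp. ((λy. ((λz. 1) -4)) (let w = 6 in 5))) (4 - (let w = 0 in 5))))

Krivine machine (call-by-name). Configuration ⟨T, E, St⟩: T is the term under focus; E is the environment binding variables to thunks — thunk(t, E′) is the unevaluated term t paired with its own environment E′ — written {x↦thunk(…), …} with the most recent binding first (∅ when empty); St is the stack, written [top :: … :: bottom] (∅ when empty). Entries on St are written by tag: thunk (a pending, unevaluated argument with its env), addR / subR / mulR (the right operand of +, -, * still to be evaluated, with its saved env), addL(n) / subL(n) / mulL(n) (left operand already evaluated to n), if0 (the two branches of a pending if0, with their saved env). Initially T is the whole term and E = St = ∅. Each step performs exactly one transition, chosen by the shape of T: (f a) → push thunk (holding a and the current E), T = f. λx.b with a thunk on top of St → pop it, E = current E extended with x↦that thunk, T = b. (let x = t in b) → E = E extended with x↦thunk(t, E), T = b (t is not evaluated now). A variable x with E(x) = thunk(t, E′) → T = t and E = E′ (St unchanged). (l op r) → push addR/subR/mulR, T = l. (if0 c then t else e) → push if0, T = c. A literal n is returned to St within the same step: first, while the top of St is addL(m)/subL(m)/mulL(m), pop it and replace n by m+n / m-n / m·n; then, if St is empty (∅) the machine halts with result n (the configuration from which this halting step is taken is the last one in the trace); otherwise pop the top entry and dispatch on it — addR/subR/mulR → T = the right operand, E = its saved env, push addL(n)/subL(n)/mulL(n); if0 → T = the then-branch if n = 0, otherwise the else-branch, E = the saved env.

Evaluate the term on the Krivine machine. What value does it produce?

0. [T=((λx. ((λv. 2) (let v = (let w = 1 in w) in (let u = x in 6)))) ((λp. ((λy. ((λz. 1) -4)) (let w = 6 in 5))) (4 - (let w = 0 in 5)))) | E=∅ | St=∅]
1. [T=(λx. ((λv. 2) (let v = (let w = 1 in w) in (let u = x in 6)))) | E=∅ | St=[thunk]]
2. [T=((λv. 2) (let v = (let w = 1 in w) in (let u = x in 6))) | E={x↦thunk(((λp. ((λy. ((λz. 1) -4)) (let w = 6 in 5))) (4 - (let w = 0 in 5))), ∅)} | St=∅]
3. [T=(λv. 2) | E={x↦thunk(((λp. ((λy. ((λz. 1) -4)) (let w = 6 in 5))) (4 - (let w = 0 in 5))), ∅)} | St=[thunk]]
4. [T=2 | E={v↦thunk((let v = (let w = 1 in w) in (let u = x in 6)), {x↦thunk(((λp. ((λy. ((λz. 1) -4)) (let w = 6 in 5))) (4 - (let w = 0 in 5))), ∅)}), x↦thunk(((λp. ((λy. ((λz. 1) -4)) (let w = 6 in 5))) (4 - (let w = 0 in 5))), ∅)} | St=∅]
→ final value 2

Answer: 2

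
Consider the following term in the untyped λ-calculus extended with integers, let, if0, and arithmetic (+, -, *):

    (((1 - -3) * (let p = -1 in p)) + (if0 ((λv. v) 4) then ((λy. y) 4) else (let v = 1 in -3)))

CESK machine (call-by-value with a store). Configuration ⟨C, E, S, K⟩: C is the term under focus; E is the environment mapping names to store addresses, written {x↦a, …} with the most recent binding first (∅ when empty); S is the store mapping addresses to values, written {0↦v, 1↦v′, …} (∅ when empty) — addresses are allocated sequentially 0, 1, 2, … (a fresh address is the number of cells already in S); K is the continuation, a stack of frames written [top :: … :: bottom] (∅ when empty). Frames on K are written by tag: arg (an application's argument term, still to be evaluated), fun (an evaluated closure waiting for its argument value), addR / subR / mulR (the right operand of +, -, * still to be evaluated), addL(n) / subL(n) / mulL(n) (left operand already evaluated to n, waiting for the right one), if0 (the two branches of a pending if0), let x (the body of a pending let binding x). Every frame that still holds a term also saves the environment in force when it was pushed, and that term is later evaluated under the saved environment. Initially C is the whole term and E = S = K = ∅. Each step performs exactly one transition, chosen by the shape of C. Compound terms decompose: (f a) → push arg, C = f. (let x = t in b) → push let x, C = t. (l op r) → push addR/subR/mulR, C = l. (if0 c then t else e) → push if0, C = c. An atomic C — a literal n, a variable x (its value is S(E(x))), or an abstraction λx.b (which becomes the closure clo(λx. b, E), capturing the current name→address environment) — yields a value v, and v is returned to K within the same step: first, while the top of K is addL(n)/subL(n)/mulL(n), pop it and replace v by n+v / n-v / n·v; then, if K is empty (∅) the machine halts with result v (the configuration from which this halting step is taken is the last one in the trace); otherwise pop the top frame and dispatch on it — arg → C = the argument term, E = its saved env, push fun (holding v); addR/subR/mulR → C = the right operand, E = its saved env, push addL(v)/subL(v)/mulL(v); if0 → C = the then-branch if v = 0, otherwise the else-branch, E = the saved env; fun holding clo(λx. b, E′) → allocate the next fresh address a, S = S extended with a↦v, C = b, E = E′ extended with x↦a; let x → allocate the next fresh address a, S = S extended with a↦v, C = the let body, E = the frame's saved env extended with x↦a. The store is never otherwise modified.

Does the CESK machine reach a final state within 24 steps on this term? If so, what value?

[0] <C=(((1 - -3) * (let p = -1 in p)) + (if0 ((λv. v) 4) then ((λy. y) 4) else (let v = 1 in -3))), E=∅, S=∅, K=∅>
[1] <C=((1 - -3) * (let p = -1 in p)), E=∅, S=∅, K=[addR]>
[2] <C=(1 - -3), E=∅, S=∅, K=[mulR :: addR]>
[3] <C=1, E=∅, S=∅, K=[subR :: mulR :: addR]>
[4] <C=-3, E=∅, S=∅, K=[subL(1) :: mulR :: addR]>
[5] <C=(let p = -1 in p), E=∅, S=∅, K=[mulL(4) :: addR]>
[6] <C=-1, E=∅, S=∅, K=[let p :: mulL(4) :: addR]>
[7] <C=p, E={p↦0}, S={0↦-1}, K=[mulL(4) :: addR]>
[8] <C=(if0 ((λv. v) 4) then ((λy. y) 4) else (let v = 1 in -3)), E=∅, S={0↦-1}, K=[addL(-4)]>
[9] <C=((λv. v) 4), E=∅, S={0↦-1}, K=[if0 :: addL(-4)]>
[10] <C=(λv. v), E=∅, S={0↦-1}, K=[arg :: if0 :: addL(-4)]>
[11] <C=4, E=∅, S={0↦-1}, K=[fun :: if0 :: addL(-4)]>
[12] <C=v, E={v↦1}, S={0↦-1, 1↦4}, K=[if0 :: addL(-4)]>
[13] <C=(let v = 1 in -3), E=∅, S={0↦-1, 1↦4}, K=[addL(-4)]>
[14] <C=1, E=∅, S={0↦-1, 1↦4}, K=[let v :: addL(-4)]>
[15] <C=-3, E={v↦2}, S={0↦-1, 1↦4, 2↦1}, K=[addL(-4)]>
→ final value -7

Answer: -7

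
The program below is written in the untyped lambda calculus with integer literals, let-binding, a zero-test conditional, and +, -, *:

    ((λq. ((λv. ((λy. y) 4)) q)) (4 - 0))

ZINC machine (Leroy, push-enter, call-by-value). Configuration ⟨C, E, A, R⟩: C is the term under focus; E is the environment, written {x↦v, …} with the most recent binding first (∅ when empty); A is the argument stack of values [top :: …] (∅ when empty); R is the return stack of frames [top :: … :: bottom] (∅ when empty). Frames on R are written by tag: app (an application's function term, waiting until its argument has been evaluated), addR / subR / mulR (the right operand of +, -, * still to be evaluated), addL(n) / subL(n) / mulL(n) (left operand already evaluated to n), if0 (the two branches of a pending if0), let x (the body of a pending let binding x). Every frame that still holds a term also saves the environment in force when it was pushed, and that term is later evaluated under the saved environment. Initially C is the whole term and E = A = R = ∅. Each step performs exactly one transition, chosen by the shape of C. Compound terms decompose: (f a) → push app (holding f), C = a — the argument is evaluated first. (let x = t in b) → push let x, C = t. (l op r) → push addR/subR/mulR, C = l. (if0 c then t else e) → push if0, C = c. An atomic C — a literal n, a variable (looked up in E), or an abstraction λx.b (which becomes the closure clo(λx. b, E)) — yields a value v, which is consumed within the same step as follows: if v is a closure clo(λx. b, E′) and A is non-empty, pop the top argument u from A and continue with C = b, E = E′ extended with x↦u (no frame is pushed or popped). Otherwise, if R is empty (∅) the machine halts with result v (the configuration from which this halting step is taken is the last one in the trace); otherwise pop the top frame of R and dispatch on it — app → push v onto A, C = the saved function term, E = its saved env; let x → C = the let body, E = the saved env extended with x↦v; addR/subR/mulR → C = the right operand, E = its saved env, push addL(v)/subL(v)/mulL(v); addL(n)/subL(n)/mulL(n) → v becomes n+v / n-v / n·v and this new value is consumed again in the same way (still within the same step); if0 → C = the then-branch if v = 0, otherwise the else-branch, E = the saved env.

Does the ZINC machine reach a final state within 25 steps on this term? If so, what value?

Answer: 4

Execution trace:
[0] [C=((λq. ((λv. ((λy. y) 4)) q)) (4 - 0)) | E=∅ | A=∅ | R=∅]
[1] [C=(4 - 0) | E=∅ | A=∅ | R=[app]]
[2] [C=4 | E=∅ | A=∅ | R=[subR :: app]]
[3] [C=0 | E=∅ | A=∅ | R=[subL(4) :: app]]
[4] [C=(λq. ((λv. ((λy. y) 4)) q)) | E=∅ | A=[4] | R=∅]
[5] [C=((λv. ((λy. y) 4)) q) | E={q↦4} | A=∅ | R=∅]
[6] [C=q | E={q↦4} | A=∅ | R=[app]]
[7] [C=(λv. ((λy. y) 4)) | E={q↦4} | A=[4] | R=∅]
[8] [C=((λy. y) 4) | E={v↦4, q↦4} | A=∅ | R=∅]
[9] [C=4 | E={v↦4, q↦4} | A=∅ | R=[app]]
[10] [C=(λy. y) | E={v↦4, q↦4} | A=[4] | R=∅]
[11] [C=y | E={y↦4, v↦4, q↦4} | A=∅ | R=∅]
→ final value 4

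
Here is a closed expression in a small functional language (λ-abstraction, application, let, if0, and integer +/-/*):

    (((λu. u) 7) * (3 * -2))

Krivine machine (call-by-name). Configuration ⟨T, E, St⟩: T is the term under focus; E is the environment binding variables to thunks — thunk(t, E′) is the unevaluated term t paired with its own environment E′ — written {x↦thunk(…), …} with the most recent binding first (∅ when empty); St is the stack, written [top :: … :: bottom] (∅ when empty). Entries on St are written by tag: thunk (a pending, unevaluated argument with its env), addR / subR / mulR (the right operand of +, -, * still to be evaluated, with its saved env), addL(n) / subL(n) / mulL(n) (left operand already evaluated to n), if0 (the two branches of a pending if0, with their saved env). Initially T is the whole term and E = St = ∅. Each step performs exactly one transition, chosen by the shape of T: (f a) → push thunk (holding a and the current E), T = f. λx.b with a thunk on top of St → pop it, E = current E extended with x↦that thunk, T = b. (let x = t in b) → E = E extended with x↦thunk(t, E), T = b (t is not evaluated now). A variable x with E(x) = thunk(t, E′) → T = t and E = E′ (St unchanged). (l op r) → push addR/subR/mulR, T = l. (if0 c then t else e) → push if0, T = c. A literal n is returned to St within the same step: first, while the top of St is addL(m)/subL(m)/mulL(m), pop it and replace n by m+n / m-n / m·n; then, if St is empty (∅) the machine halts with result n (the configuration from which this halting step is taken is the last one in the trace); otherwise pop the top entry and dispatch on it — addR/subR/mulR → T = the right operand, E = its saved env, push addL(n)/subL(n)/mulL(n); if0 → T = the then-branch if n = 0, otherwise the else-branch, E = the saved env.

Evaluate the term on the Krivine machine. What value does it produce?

Answer: -42

Execution trace:
[0] <T=(((λu. u) 7) * (3 * -2)), E=∅, St=∅>
[1] <T=((λu. u) 7), E=∅, St=[mulR]>
[2] <T=(λu. u), E=∅, St=[thunk :: mulR]>
[3] <T=u, E={u↦thunk(7, ∅)}, St=[mulR]>
[4] <T=7, E=∅, St=[mulR]>
[5] <T=(3 * -2), E=∅, St=[mulL(7)]>
[6] <T=3, E=∅, St=[mulR :: mulL(7)]>
[7] <T=-2, E=∅, St=[mulL(3) :: mulL(7)]>
→ final value -42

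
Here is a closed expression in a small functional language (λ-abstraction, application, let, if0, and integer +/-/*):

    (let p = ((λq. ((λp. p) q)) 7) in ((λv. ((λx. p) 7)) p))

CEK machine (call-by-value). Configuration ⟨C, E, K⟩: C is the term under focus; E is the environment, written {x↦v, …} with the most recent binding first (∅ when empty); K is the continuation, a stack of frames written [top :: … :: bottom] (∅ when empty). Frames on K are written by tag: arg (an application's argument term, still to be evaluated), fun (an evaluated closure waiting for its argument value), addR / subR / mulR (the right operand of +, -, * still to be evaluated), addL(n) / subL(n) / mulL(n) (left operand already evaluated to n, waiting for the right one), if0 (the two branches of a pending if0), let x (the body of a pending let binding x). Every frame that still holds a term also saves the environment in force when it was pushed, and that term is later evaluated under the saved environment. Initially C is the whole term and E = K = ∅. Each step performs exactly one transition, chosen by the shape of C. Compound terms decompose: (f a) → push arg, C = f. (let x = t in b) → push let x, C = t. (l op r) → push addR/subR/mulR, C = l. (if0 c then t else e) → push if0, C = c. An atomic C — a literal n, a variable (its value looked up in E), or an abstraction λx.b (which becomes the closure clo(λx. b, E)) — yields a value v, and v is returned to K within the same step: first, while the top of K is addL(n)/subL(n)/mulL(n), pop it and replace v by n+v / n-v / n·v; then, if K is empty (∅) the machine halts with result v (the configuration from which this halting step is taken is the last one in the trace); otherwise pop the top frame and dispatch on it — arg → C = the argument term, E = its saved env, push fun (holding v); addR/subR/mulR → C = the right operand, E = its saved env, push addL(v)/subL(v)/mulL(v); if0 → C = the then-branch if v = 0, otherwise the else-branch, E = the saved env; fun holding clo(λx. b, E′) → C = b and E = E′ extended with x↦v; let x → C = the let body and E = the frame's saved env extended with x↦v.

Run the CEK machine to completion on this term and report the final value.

step 0: <C=(let p = ((λq. ((λp. p) q)) 7) in ((λv. ((λx. p) 7)) p)), E=∅, K=∅>
step 1: <C=((λq. ((λp. p) q)) 7), E=∅, K=[let p]>
step 2: <C=(λq. ((λp. p) q)), E=∅, K=[arg :: let p]>
step 3: <C=7, E=∅, K=[fun :: let p]>
step 4: <C=((λp. p) q), E={q↦7}, K=[let p]>
step 5: <C=(λp. p), E={q↦7}, K=[arg :: let p]>
step 6: <C=q, E={q↦7}, K=[fun :: let p]>
step 7: <C=p, E={p↦7, q↦7}, K=[let p]>
step 8: <C=((λv. ((λx. p) 7)) p), E={p↦7}, K=∅>
step 9: <C=(λv. ((λx. p) 7)), E={p↦7}, K=[arg]>
step 10: <C=p, E={p↦7}, K=[fun]>
step 11: <C=((λx. p) 7), E={v↦7, p↦7}, K=∅>
step 12: <C=(λx. p), E={v↦7, p↦7}, K=[arg]>
step 13: <C=7, E={v↦7, p↦7}, K=[fun]>
step 14: <C=p, E={x↦7, v↦7, p↦7}, K=∅>
→ final value 7

Answer: 7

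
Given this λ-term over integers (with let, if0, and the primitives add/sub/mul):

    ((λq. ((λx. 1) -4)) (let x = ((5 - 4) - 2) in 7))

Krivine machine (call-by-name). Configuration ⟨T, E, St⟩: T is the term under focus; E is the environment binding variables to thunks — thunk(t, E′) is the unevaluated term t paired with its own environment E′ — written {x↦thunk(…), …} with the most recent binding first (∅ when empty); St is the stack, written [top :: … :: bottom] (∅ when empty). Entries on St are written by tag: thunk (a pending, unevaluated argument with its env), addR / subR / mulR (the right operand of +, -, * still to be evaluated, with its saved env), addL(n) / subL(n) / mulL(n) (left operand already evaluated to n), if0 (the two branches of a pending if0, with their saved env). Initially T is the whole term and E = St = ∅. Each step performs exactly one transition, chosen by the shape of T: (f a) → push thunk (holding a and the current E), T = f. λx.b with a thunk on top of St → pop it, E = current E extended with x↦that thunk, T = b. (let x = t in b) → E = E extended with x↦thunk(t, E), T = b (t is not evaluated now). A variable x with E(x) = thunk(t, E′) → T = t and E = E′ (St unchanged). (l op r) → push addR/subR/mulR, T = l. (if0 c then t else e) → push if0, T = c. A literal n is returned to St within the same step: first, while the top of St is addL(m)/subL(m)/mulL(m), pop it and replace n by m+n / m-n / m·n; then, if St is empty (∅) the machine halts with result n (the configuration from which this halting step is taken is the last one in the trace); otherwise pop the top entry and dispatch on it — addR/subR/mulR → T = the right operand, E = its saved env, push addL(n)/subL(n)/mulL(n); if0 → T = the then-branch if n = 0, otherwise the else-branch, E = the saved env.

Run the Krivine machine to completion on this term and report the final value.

step 0: ⟨T=((λq. ((λx. 1) -4)) (let x = ((5 - 4) - 2) in 7)); E=∅; St=∅⟩
step 1: ⟨T=(λq. ((λx. 1) -4)); E=∅; St=[thunk]⟩
step 2: ⟨T=((λx. 1) -4); E={q↦thunk((let x = ((5 - 4) - 2) in 7), ∅)}; St=∅⟩
step 3: ⟨T=(λx. 1); E={q↦thunk((let x = ((5 - 4) - 2) in 7), ∅)}; St=[thunk]⟩
step 4: ⟨T=1; E={x↦thunk(-4, {q↦thunk((let x = ((5 - 4) - 2) in 7), ∅)}), q↦thunk((let x = ((5 - 4) - 2) in 7), ∅)}; St=∅⟩
→ final value 1

Answer: 1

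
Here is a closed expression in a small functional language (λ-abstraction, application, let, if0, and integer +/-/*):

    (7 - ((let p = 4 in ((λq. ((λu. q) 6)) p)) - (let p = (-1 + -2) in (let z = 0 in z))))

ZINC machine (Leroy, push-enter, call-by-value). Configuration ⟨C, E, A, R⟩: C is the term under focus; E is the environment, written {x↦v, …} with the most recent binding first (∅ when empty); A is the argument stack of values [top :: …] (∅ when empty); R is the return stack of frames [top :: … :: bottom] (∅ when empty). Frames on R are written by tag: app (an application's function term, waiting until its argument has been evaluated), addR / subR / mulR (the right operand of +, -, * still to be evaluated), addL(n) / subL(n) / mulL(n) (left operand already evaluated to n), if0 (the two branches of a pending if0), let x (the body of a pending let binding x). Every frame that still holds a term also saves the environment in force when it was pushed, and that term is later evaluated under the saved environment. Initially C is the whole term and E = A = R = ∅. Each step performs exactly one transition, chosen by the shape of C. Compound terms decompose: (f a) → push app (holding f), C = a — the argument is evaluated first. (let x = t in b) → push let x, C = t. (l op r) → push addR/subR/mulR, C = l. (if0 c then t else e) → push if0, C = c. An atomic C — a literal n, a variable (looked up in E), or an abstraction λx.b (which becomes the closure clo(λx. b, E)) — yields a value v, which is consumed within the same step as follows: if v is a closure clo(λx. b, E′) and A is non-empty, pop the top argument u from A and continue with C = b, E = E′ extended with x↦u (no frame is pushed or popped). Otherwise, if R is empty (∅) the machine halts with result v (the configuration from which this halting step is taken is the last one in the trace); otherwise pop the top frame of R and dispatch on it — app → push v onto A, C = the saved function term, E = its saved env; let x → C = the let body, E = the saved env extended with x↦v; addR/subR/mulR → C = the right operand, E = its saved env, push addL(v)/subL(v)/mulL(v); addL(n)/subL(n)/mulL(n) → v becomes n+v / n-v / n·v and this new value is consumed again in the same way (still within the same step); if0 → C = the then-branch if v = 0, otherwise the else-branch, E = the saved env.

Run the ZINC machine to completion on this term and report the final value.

step 0: ⟨C=(7 - ((let p = 4 in ((λq. ((λu. q) 6)) p)) - (let p = (-1 + -2) in (let z = 0 in z)))); E=∅; A=∅; R=∅⟩
step 1: ⟨C=7; E=∅; A=∅; R=[subR]⟩
step 2: ⟨C=((let p = 4 in ((λq. ((λu. q) 6)) p)) - (let p = (-1 + -2) in (let z = 0 in z))); E=∅; A=∅; R=[subL(7)]⟩
step 3: ⟨C=(let p = 4 in ((λq. ((λu. q) 6)) p)); E=∅; A=∅; R=[subR :: subL(7)]⟩
step 4: ⟨C=4; E=∅; A=∅; R=[let p :: subR :: subL(7)]⟩
step 5: ⟨C=((λq. ((λu. q) 6)) p); E={p↦4}; A=∅; R=[subR :: subL(7)]⟩
step 6: ⟨C=p; E={p↦4}; A=∅; R=[app :: subR :: subL(7)]⟩
step 7: ⟨C=(λq. ((λu. q) 6)); E={p↦4}; A=[4]; R=[subR :: subL(7)]⟩
step 8: ⟨C=((λu. q) 6); E={q↦4, p↦4}; A=∅; R=[subR :: subL(7)]⟩
step 9: ⟨C=6; E={q↦4, p↦4}; A=∅; R=[app :: subR :: subL(7)]⟩
step 10: ⟨C=(λu. q); E={q↦4, p↦4}; A=[6]; R=[subR :: subL(7)]⟩
step 11: ⟨C=q; E={u↦6, q↦4, p↦4}; A=∅; R=[subR :: subL(7)]⟩
step 12: ⟨C=(let p = (-1 + -2) in (let z = 0 in z)); E=∅; A=∅; R=[subL(4) :: subL(7)]⟩
step 13: ⟨C=(-1 + -2); E=∅; A=∅; R=[let p :: subL(4) :: subL(7)]⟩
step 14: ⟨C=-1; E=∅; A=∅; R=[addR :: let p :: subL(4) :: subL(7)]⟩
step 15: ⟨C=-2; E=∅; A=∅; R=[addL(-1) :: let p :: subL(4) :: subL(7)]⟩
step 16: ⟨C=(let z = 0 in z); E={p↦-3}; A=∅; R=[subL(4) :: subL(7)]⟩
step 17: ⟨C=0; E={p↦-3}; A=∅; R=[let z :: subL(4) :: subL(7)]⟩
step 18: ⟨C=z; E={z↦0, p↦-3}; A=∅; R=[subL(4) :: subL(7)]⟩
→ final value 3

Answer: 3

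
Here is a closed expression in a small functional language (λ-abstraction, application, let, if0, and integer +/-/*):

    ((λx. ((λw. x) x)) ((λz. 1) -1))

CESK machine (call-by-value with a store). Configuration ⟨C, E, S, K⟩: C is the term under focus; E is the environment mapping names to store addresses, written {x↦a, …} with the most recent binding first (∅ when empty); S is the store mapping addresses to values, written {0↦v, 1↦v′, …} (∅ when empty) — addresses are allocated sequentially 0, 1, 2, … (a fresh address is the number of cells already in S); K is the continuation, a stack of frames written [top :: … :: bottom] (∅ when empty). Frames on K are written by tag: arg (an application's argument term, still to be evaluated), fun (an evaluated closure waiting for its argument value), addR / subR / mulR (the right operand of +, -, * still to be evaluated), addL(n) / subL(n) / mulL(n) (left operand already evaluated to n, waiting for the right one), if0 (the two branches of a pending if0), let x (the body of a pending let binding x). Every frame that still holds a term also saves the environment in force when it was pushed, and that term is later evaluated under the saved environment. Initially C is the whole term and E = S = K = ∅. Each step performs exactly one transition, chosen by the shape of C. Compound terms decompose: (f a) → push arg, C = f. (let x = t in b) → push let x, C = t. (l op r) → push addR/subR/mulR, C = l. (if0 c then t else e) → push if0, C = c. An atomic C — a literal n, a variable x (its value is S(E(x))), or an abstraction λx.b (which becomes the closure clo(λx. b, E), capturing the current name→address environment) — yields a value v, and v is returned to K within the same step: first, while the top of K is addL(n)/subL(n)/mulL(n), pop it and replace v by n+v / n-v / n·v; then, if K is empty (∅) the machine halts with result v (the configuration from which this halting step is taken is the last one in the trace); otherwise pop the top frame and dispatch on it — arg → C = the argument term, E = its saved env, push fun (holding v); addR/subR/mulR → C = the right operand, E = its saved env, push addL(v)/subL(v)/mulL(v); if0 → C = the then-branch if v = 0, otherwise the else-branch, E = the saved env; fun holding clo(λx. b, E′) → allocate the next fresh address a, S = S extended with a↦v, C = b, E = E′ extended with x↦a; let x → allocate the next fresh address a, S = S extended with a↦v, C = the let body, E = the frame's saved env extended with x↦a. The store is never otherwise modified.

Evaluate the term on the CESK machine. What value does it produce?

Answer: 1

Execution trace:
[0] <C=((λx. ((λw. x) x)) ((λz. 1) -1)), E=∅, S=∅, K=∅>
[1] <C=(λx. ((λw. x) x)), E=∅, S=∅, K=[arg]>
[2] <C=((λz. 1) -1), E=∅, S=∅, K=[fun]>
[3] <C=(λz. 1), E=∅, S=∅, K=[arg :: fun]>
[4] <C=-1, E=∅, S=∅, K=[fun :: fun]>
[5] <C=1, E={z↦0}, S={0↦-1}, K=[fun]>
[6] <C=((λw. x) x), E={x↦1}, S={0↦-1, 1↦1}, K=∅>
[7] <C=(λw. x), E={x↦1}, S={0↦-1, 1↦1}, K=[arg]>
[8] <C=x, E={x↦1}, S={0↦-1, 1↦1}, K=[fun]>
[9] <C=x, E={w↦2, x↦1}, S={0↦-1, 1↦1, 2↦1}, K=∅>
→ final value 1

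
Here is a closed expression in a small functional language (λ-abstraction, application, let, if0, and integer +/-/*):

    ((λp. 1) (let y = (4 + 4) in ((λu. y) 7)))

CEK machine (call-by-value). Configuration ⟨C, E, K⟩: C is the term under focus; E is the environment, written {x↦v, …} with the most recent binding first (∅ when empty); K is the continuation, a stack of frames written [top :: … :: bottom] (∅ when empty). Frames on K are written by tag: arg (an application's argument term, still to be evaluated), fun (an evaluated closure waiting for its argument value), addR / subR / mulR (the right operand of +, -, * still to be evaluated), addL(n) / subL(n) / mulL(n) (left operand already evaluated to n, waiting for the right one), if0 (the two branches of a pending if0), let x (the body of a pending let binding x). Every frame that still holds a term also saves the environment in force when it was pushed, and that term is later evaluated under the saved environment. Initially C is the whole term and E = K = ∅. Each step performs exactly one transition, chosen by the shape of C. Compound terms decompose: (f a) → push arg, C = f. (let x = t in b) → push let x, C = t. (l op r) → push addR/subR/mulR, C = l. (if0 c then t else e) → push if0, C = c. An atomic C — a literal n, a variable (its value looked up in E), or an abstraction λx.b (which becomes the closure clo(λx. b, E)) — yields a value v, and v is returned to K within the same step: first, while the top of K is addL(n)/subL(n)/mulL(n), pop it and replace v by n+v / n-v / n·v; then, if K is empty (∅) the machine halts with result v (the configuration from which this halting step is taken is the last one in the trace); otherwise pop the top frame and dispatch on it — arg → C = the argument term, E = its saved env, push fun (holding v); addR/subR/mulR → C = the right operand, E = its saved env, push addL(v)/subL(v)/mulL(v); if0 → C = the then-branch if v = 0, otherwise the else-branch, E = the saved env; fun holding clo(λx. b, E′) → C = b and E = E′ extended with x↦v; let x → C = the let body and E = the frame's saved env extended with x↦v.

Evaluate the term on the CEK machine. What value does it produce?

0. ⟨C=((λp. 1) (let y = (4 + 4) in ((λu. y) 7))); E=∅; K=∅⟩
1. ⟨C=(λp. 1); E=∅; K=[arg]⟩
2. ⟨C=(let y = (4 + 4) in ((λu. y) 7)); E=∅; K=[fun]⟩
3. ⟨C=(4 + 4); E=∅; K=[let y :: fun]⟩
4. ⟨C=4; E=∅; K=[addR :: let y :: fun]⟩
5. ⟨C=4; E=∅; K=[addL(4) :: let y :: fun]⟩
6. ⟨C=((λu. y) 7); E={y↦8}; K=[fun]⟩
7. ⟨C=(λu. y); E={y↦8}; K=[arg :: fun]⟩
8. ⟨C=7; E={y↦8}; K=[fun :: fun]⟩
9. ⟨C=y; E={u↦7, y↦8}; K=[fun]⟩
10. ⟨C=1; E={p↦8}; K=∅⟩
→ final value 1

Answer: 1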